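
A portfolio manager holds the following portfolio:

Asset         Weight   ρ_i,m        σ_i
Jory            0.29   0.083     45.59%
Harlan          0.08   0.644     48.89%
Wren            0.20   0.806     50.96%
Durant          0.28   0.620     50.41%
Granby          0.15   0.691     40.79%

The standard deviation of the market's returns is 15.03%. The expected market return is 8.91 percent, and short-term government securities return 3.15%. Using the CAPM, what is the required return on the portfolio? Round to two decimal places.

β_Jory = 0.083 × 45.59% / 15.03% = 0.2518
β_Harlan = 0.644 × 48.89% / 15.03% = 2.0948
β_Wren = 0.806 × 50.96% / 15.03% = 2.7328
β_Durant = 0.620 × 50.41% / 15.03% = 2.0795
β_Granby = 0.691 × 40.79% / 15.03% = 1.8753
β_P = Σ w_i β_i = 0.29×0.2518 + 0.08×2.0948 + 0.20×2.7328 + 0.28×2.0795 + 0.15×1.8753 = 1.6507
MRP = 8.91% − 3.15% = 5.76%
E(R_P) = R_f + β_P × MRP = 3.15% + 1.6507 × 5.76% = 12.66%

12.66%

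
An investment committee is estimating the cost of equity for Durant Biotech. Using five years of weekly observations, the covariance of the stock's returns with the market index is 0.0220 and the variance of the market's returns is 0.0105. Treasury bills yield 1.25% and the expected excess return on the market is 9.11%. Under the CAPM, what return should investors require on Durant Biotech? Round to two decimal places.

β = Cov(R_i, R_m) / Var(R_m) = 0.0220 / 0.0105 = 2.0952
E(R) = R_f + β × MRP = 1.25% + 2.0952 × 9.11% = 20.34%

20.34%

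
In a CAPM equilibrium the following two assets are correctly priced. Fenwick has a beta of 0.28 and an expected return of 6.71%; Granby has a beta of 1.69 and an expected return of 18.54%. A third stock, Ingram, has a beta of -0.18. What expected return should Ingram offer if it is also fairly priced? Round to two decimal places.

2.85%

MRP (SML slope) = (18.54% − 6.71%) / (1.69 − 0.28) = 11.83% / 1.41 = 8.3901%
R_f (intercept) = 6.71% − 0.28 × 8.3901% = 4.3608%
E(R_Ingram) = R_f + β × MRP = 4.3608% + -0.18 × 8.3901% = 2.85%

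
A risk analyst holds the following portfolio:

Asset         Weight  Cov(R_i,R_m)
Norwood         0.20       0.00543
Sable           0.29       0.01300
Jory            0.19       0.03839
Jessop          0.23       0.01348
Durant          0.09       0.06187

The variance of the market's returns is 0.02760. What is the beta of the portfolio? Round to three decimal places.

β_Norwood = 0.00543 / 0.02760 = 0.1967
β_Sable = 0.01300 / 0.02760 = 0.4710
β_Jory = 0.03839 / 0.02760 = 1.3909
β_Jessop = 0.01348 / 0.02760 = 0.4884
β_Durant = 0.06187 / 0.02760 = 2.2417
β_P = Σ w_i β_i = 0.20×0.1967 + 0.29×0.4710 + 0.19×1.3909 + 0.23×0.4884 + 0.09×2.2417 = 0.7543

0.754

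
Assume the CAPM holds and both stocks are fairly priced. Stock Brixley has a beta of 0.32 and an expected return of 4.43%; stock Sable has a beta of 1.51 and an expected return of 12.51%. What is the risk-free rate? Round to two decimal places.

Both satisfy E(R) = R_f + β·MRP, so the slope of the SML is
MRP = (12.51% − 4.43%) / (1.51 − 0.32) = 8.08% / 1.19 = 6.7899%
R_f = E(R_Brixley) − β_Brixley·MRP = 4.43% − 0.32 × 6.7899% = 2.2572%

2.26%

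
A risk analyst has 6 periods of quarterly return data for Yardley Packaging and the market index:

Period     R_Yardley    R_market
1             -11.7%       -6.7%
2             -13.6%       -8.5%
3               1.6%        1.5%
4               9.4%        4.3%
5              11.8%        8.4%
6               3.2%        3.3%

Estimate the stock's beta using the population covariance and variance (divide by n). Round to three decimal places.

Mean R_i = (-11.7 − 13.6 + 1.6 + 9.4 + 11.8 + 3.2) / 6 = 0.1167%
Mean R_m = (-6.7 − 8.5 + 1.5 + 4.3 + 8.4 + 3.3) / 6 = 0.3833%
Σ(R_i − R̄_i)(R_m − R̄_m) = 346.2217  ⇒  Cov = 346.2217 / 6 = 57.7036
Σ(R_m − R̄_m)² = 218.4483  ⇒  Var(R_m) = 218.4483 / 6 = 36.4081
β = Cov / Var(R_m) = 57.7036 / 36.4081 = 1.5849

1.585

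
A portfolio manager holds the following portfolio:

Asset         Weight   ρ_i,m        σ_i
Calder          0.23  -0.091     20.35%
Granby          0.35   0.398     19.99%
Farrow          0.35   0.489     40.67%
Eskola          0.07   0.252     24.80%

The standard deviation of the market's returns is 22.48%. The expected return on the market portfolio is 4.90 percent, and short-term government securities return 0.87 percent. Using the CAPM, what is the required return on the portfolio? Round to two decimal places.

β_Calder = -0.091 × 20.35% / 22.48% = -0.0824
β_Granby = 0.398 × 19.99% / 22.48% = 0.3539
β_Farrow = 0.489 × 40.67% / 22.48% = 0.8847
β_Eskola = 0.252 × 24.80% / 22.48% = 0.2780
β_P = Σ w_i β_i = 0.23×-0.0824 + 0.35×0.3539 + 0.35×0.8847 + 0.07×0.2780 = 0.4340
MRP = 4.90% − 0.87% = 4.03%
E(R_P) = R_f + β_P × MRP = 0.87% + 0.4340 × 4.03% = 2.62%

2.62%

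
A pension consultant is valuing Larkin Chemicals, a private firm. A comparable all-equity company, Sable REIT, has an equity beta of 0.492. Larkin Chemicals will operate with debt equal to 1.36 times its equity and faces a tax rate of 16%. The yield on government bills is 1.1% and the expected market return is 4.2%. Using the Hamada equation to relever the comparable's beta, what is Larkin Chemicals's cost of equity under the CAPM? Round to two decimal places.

4.37%

β_L = β_U × [1 + (1 − t)(D/E)] = 0.492 × [1 + (1 − 0.16) × 1.36]
    = 0.492 × [1 + 0.84 × 1.36] = 0.492 × 2.1424 = 1.0541
MRP = 4.2% − 1.1% = 3.10%
E(R) = R_f + β_L × MRP = 1.1% + 1.0541 × 3.1% = 4.37%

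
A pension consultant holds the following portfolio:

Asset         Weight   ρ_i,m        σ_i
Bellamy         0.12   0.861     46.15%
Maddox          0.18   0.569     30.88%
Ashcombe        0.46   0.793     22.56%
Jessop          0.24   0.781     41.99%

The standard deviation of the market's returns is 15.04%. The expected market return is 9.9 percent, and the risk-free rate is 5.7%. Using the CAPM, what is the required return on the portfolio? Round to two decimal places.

β_Bellamy = 0.861 × 46.15% / 15.04% = 2.6420
β_Maddox = 0.569 × 30.88% / 15.04% = 1.1683
β_Ashcombe = 0.793 × 22.56% / 15.04% = 1.1895
β_Jessop = 0.781 × 41.99% / 15.04% = 2.1805
β_P = Σ w_i β_i = 0.12×2.6420 + 0.18×1.1683 + 0.46×1.1895 + 0.24×2.1805 = 1.5978
MRP = 9.9% − 5.7% = 4.20%
E(R_P) = R_f + β_P × MRP = 5.7% + 1.5978 × 4.2% = 12.41%

12.41%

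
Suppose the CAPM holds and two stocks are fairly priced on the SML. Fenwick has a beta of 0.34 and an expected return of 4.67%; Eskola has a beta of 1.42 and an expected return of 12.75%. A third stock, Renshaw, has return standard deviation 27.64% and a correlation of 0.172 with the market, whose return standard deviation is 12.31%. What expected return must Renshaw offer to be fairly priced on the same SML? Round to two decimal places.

5.02%

MRP = (12.75% − 4.67%) / (1.42 − 0.34) = 7.4815%
R_f = 4.67% − 0.34 × 7.4815% = 2.1263%
β_Renshaw = ρ·σ_i/σ_m = 0.172 × 27.64 / 12.31 = 0.3862
E(R_Renshaw) = R_f + β × MRP = 2.1263% + 0.3862 × 7.4815% = 5.02%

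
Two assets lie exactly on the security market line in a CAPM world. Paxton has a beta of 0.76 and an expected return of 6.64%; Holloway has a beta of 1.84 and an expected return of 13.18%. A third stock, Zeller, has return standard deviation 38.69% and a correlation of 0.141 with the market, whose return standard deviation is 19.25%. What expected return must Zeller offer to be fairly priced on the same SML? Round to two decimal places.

MRP = (13.18% − 6.64%) / (1.84 − 0.76) = 6.0556%
R_f = 6.64% − 0.76 × 6.0556% = 2.0377%
β_Zeller = ρ·σ_i/σ_m = 0.141 × 38.69 / 19.25 = 0.2834
E(R_Zeller) = R_f + β × MRP = 2.0377% + 0.2834 × 6.0556% = 3.75%

3.75%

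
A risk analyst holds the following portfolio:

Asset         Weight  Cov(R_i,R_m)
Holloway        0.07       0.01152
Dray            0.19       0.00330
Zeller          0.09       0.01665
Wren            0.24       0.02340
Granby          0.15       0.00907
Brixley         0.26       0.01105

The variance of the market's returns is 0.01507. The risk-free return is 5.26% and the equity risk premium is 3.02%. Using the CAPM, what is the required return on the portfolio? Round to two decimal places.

β_Holloway = 0.01152 / 0.01507 = 0.7644
β_Dray = 0.00330 / 0.01507 = 0.2190
β_Zeller = 0.01665 / 0.01507 = 1.1048
β_Wren = 0.02340 / 0.01507 = 1.5528
β_Granby = 0.00907 / 0.01507 = 0.6019
β_Brixley = 0.01105 / 0.01507 = 0.7332
β_P = Σ w_i β_i = 0.07×0.7644 + 0.19×0.2190 + 0.09×1.1048 + 0.24×1.5528 + 0.15×0.6019 + 0.26×0.7332 = 0.8481
E(R_P) = R_f + β_P × MRP = 5.26% + 0.8481 × 3.02% = 7.82%

7.82%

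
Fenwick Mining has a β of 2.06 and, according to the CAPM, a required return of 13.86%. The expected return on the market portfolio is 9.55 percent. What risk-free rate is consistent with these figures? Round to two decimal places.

E(R) = R_f + β(E(R_m) − R_f) = R_f(1 − β) + β·E(R_m)
13.86% = R_f × (1 − 2.06) + 2.06 × 9.55%
13.86% = R_f × -1.06 + 19.6730%
R_f = (13.86% − 19.6730%) / -1.06 = 5.48%

5.48%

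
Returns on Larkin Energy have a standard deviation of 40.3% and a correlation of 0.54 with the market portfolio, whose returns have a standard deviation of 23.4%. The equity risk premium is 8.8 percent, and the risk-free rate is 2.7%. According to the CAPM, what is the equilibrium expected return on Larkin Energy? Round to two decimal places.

10.88%

β = ρ × σ_i / σ_m = 0.54 × 40.3% / 23.4% = 0.9300
E(R) = 2.7% + 0.9300 × 8.8% = 10.88%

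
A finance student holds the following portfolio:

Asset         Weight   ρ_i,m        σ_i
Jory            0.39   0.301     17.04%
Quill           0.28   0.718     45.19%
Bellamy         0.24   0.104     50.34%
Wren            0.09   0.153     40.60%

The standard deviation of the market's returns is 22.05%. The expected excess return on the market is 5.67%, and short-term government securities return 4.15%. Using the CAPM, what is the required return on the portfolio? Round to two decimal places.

7.47%

β_Jory = 0.301 × 17.04% / 22.05% = 0.2326
β_Quill = 0.718 × 45.19% / 22.05% = 1.4715
β_Bellamy = 0.104 × 50.34% / 22.05% = 0.2374
β_Wren = 0.153 × 40.60% / 22.05% = 0.2817
β_P = Σ w_i β_i = 0.39×0.2326 + 0.28×1.4715 + 0.24×0.2374 + 0.09×0.2817 = 0.5851
E(R_P) = R_f + β_P × MRP = 4.15% + 0.5851 × 5.67% = 7.47%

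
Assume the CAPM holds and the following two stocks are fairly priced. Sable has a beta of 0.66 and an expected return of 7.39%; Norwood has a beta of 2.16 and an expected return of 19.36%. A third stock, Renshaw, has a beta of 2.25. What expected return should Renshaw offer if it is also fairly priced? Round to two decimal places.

20.08%

MRP (SML slope) = (19.36% − 7.39%) / (2.16 − 0.66) = 11.97% / 1.50 = 7.9800%
R_f (intercept) = 7.39% − 0.66 × 7.9800% = 2.1232%
E(R_Renshaw) = R_f + β × MRP = 2.1232% + 2.25 × 7.9800% = 20.08%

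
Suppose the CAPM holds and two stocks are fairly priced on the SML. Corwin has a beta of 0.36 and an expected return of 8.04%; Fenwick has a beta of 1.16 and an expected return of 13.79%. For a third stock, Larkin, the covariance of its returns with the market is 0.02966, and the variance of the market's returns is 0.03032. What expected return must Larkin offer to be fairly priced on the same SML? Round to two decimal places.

12.48%

MRP = (13.79% − 8.04%) / (1.16 − 0.36) = 7.1875%
R_f = 8.04% − 0.36 × 7.1875% = 5.4525%
β_Larkin = Cov / Var(R_m) = 0.02966 / 0.03032 = 0.9782
E(R_Larkin) = R_f + β × MRP = 5.4525% + 0.9782 × 7.1875% = 12.48%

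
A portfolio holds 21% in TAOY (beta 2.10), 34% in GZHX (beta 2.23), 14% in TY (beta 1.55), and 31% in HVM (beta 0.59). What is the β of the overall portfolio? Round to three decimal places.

1.599

β_P = Σ w_i β_i = 0.21×2.10 + 0.34×2.23 + 0.14×1.55 + 0.31×0.59 = 1.5991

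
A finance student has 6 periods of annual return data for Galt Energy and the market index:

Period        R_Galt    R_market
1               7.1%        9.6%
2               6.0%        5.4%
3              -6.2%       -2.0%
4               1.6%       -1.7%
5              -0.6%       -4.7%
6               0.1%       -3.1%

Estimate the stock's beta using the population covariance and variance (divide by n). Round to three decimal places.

Mean R_i = (7.1 + 6.0 − 6.2 + 1.6 − 0.6 + 0.1) / 6 = 1.3333%
Mean R_m = (9.6 + 5.4 − 2.0 − 1.7 − 4.7 − 3.1) / 6 = 0.5833%
Σ(R_i − R̄_i)(R_m − R̄_m) = 108.0833  ⇒  Cov = 108.0833 / 6 = 18.0139
Σ(R_m − R̄_m)² = 157.8683  ⇒  Var(R_m) = 157.8683 / 6 = 26.3114
β = Cov / Var(R_m) = 18.0139 / 26.3114 = 0.6846

0.685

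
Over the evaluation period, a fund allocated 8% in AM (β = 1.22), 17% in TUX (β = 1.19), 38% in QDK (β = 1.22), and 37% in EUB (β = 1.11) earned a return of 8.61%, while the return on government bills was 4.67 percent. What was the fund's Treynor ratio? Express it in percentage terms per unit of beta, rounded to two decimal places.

β_P = 0.08×1.22 + 0.17×1.19 + 0.38×1.22 + 0.37×1.11 = 1.1742
Treynor = (R_P − R_f) / β_P = (8.61% − 4.67%) / 1.1742 = 3.94% / 1.1742 = 3.36%

3.36%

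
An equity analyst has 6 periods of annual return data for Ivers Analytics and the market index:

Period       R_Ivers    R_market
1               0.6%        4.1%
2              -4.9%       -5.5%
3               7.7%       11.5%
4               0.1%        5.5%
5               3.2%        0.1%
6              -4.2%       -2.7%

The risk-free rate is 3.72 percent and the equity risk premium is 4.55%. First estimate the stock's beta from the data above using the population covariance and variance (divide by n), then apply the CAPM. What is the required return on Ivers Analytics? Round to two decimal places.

Mean R_i = (0.6 − 4.9 + 7.7 + 0.1 + 3.2 − 4.2) / 6 = 0.4167%
Mean R_m = (4.1 − 5.5 + 11.5 + 5.5 + 0.1 − 2.7) / 6 = 2.1667%
Σ(R_i − R̄_i)(R_m − R̄_m) = 124.7533  ⇒  Cov = 124.7533 / 6 = 20.7922
Σ(R_m − R̄_m)² = 188.6933  ⇒  Var(R_m) = 188.6933 / 6 = 31.4489
β = Cov / Var(R_m) = 20.7922 / 31.4489 = 0.6611
E(R) = R_f + β × MRP = 3.72% + 0.6611 × 4.55% = 6.73%

6.73%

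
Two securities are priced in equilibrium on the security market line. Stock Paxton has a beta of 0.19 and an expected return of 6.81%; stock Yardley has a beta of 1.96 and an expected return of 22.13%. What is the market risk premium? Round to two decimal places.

Both satisfy E(R) = R_f + β·MRP, so the slope of the SML is
MRP = (22.13% − 6.81%) / (1.96 − 0.19) = 15.32% / 1.77 = 8.6554%

8.66%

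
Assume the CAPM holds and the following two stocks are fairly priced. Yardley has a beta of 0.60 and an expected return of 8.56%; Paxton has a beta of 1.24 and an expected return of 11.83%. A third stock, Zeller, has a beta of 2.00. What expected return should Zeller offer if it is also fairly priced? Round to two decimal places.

15.71%

MRP (SML slope) = (11.83% − 8.56%) / (1.24 − 0.60) = 3.27% / 0.64 = 5.1094%
R_f (intercept) = 8.56% − 0.60 × 5.1094% = 5.4944%
E(R_Zeller) = R_f + β × MRP = 5.4944% + 2.00 × 5.1094% = 15.71%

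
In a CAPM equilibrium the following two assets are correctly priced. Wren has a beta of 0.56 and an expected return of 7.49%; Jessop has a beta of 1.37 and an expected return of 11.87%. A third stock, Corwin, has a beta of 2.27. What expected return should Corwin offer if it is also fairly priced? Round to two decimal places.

16.74%

MRP (SML slope) = (11.87% − 7.49%) / (1.37 − 0.56) = 4.38% / 0.81 = 5.4074%
R_f (intercept) = 7.49% − 0.56 × 5.4074% = 4.4619%
E(R_Corwin) = R_f + β × MRP = 4.4619% + 2.27 × 5.4074% = 16.74%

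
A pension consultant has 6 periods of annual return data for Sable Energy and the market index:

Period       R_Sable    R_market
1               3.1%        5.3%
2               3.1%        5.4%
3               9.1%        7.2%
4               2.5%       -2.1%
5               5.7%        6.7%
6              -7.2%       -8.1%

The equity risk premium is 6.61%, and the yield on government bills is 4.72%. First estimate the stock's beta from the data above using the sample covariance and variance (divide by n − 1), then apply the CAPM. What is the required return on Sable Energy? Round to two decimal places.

Mean R_i = (3.1 + 3.1 + 9.1 + 2.5 + 5.7 − 7.2) / 6 = 2.7167%
Mean R_m = (5.3 + 5.4 + 7.2 − 2.1 + 6.7 − 8.1) / 6 = 2.4000%
Σ(R_i − R̄_i)(R_m − R̄_m) = 150.8300  ⇒  Cov = 150.8300 / 5 = 30.1660
Σ(R_m − R̄_m)² = 189.4400  ⇒  Var(R_m) = 189.4400 / 5 = 37.8880
β = Cov / Var(R_m) = 30.1660 / 37.8880 = 0.7962
E(R) = R_f + β × MRP = 4.72% + 0.7962 × 6.61% = 9.98%

9.98%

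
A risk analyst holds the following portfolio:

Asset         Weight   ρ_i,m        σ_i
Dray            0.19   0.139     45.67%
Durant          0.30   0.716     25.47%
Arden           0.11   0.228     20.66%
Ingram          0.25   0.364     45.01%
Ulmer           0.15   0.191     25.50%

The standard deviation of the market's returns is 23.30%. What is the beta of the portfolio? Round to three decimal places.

0.516

β_Dray = 0.139 × 45.67% / 23.30% = 0.2725
β_Durant = 0.716 × 25.47% / 23.30% = 0.7827
β_Arden = 0.228 × 20.66% / 23.30% = 0.2022
β_Ingram = 0.364 × 45.01% / 23.30% = 0.7032
β_Ulmer = 0.191 × 25.50% / 23.30% = 0.2090
β_P = Σ w_i β_i = 0.19×0.2725 + 0.30×0.7827 + 0.11×0.2022 + 0.25×0.7032 + 0.15×0.2090 = 0.5160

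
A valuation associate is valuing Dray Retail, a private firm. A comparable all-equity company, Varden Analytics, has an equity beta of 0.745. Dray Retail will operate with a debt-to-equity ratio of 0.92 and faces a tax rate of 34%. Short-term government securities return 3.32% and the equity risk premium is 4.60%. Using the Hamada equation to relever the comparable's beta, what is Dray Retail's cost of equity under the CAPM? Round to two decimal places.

8.83%

β_L = β_U × [1 + (1 − t)(D/E)] = 0.745 × [1 + (1 − 0.34) × 0.92]
    = 0.745 × [1 + 0.66 × 0.92] = 0.745 × 1.6072 = 1.1974
E(R) = R_f + β_L × MRP = 3.32% + 1.1974 × 4.60% = 8.83%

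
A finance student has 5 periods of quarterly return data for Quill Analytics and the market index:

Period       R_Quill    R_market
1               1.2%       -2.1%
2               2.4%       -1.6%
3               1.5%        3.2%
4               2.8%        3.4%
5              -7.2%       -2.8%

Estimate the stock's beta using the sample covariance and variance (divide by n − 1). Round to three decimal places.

0.768

Mean R_i = (1.2 + 2.4 + 1.5 + 2.8 − 7.2) / 5 = 0.1400%
Mean R_m = (-2.1 − 1.6 + 3.2 + 3.4 − 2.8) / 5 = 0.0200%
Σ(R_i − R̄_i)(R_m − R̄_m) = 28.1060  ⇒  Cov = 28.1060 / 4 = 7.0265
Σ(R_m − R̄_m)² = 36.6080  ⇒  Var(R_m) = 36.6080 / 4 = 9.1520
β = Cov / Var(R_m) = 7.0265 / 9.1520 = 0.7678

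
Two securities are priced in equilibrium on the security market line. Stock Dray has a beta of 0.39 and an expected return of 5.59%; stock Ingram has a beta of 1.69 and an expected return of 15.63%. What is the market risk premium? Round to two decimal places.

Both satisfy E(R) = R_f + β·MRP, so the slope of the SML is
MRP = (15.63% − 5.59%) / (1.69 − 0.39) = 10.04% / 1.30 = 7.7231%

7.72%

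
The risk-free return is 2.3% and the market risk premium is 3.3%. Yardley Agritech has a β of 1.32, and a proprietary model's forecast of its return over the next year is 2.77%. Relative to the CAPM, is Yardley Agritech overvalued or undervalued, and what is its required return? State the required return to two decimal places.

Required return = R_f + β·MRP = 2.3% + 1.32 × 3.3% = 6.66%
Forecast 2.77% < required 6.66% → the stock plots below the SML → overvalued.

Overvalued; required return 6.66%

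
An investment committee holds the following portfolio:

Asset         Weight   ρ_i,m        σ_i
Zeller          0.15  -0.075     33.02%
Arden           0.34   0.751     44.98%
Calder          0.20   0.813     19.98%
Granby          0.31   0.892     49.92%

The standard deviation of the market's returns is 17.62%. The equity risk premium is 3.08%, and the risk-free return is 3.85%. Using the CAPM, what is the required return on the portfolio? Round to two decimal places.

8.77%

β_Zeller = -0.075 × 33.02% / 17.62% = -0.1406
β_Arden = 0.751 × 44.98% / 17.62% = 1.9171
β_Calder = 0.813 × 19.98% / 17.62% = 0.9219
β_Granby = 0.892 × 49.92% / 17.62% = 2.5272
β_P = Σ w_i β_i = 0.15×-0.1406 + 0.34×1.9171 + 0.20×0.9219 + 0.31×2.5272 = 1.5985
E(R_P) = R_f + β_P × MRP = 3.85% + 1.5985 × 3.08% = 8.77%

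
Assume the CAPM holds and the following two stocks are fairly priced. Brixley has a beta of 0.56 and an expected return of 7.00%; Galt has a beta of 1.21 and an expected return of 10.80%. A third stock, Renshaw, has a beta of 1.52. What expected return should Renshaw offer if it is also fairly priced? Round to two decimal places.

12.61%

MRP (SML slope) = (10.80% − 7.00%) / (1.21 − 0.56) = 3.80% / 0.65 = 5.8462%
R_f (intercept) = 7.00% − 0.56 × 5.8462% = 3.7261%
E(R_Renshaw) = R_f + β × MRP = 3.7261% + 1.52 × 5.8462% = 12.61%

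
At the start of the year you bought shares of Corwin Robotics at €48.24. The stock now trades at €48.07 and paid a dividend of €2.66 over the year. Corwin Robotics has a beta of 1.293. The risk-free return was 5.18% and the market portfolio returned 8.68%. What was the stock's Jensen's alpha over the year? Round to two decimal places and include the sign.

-4.54%

Realised HPR = (P1 + D1 − P0) / P0 = (48.07 + 2.66 − 48.24) / 48.24 = 2.49 / 48.24 = 5.1617%
MRP = 8.68% − 5.18% = 3.50%
CAPM required = R_f + β·MRP = 5.18% + 1.293 × 3.50% = 9.70550%
α = realised − required = 5.1617% − 9.70550% = -4.54%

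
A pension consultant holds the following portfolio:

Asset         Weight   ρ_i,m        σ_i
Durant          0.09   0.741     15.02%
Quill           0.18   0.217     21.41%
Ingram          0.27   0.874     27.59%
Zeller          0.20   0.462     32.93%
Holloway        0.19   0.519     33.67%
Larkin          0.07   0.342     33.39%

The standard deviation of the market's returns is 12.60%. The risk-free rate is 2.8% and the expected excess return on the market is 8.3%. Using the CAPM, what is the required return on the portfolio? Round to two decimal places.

β_Durant = 0.741 × 15.02% / 12.60% = 0.8833
β_Quill = 0.217 × 21.41% / 12.60% = 0.3687
β_Ingram = 0.874 × 27.59% / 12.60% = 1.9138
β_Zeller = 0.462 × 32.93% / 12.60% = 1.2074
β_Holloway = 0.519 × 33.67% / 12.60% = 1.3869
β_Larkin = 0.342 × 33.39% / 12.60% = 0.9063
β_P = Σ w_i β_i = 0.09×0.8833 + 0.18×0.3687 + 0.27×1.9138 + 0.20×1.2074 + 0.19×1.3869 + 0.07×0.9063 = 1.2310
E(R_P) = R_f + β_P × MRP = 2.8% + 1.2310 × 8.3% = 13.02%

13.02%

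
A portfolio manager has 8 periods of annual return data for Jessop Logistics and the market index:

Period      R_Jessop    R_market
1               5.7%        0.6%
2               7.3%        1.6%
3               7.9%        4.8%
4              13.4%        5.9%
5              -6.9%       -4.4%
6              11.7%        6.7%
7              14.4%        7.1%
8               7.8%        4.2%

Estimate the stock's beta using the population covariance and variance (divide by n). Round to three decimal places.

Mean R_i = (5.7 + 7.3 + 7.9 + 13.4 − 6.9 + 11.7 + 14.4 + 7.8) / 8 = 7.6625%
Mean R_m = (0.6 + 1.6 + 4.8 + 5.9 − 4.4 + 6.7 + 7.1 + 4.2) / 8 = 3.3125%
Σ(R_i − R̄_i)(R_m − R̄_m) = 172.7738  ⇒  Cov = 172.7738 / 8 = 21.5967
Σ(R_m − R̄_m)² = 105.2888  ⇒  Var(R_m) = 105.2888 / 8 = 13.1611
β = Cov / Var(R_m) = 21.5967 / 13.1611 = 1.6409

1.641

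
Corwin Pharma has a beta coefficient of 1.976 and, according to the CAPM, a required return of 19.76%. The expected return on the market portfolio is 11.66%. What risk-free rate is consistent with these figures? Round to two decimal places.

3.36%

E(R) = R_f + β(E(R_m) − R_f) = R_f(1 − β) + β·E(R_m)
19.76% = R_f × (1 − 1.976) + 1.976 × 11.66%
19.76% = R_f × -0.976 + 23.04016%
R_f = (19.76% − 23.04016%) / -0.976 = 3.36%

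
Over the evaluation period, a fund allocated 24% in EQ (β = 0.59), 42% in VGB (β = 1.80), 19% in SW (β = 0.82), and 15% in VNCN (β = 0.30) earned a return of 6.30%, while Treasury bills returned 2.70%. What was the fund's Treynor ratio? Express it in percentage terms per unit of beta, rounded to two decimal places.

3.28%

β_P = 0.24×0.59 + 0.42×1.80 + 0.19×0.82 + 0.15×0.30 = 1.0984
Treynor = (R_P − R_f) / β_P = (6.30% − 2.70%) / 1.0984 = 3.60% / 1.0984 = 3.28%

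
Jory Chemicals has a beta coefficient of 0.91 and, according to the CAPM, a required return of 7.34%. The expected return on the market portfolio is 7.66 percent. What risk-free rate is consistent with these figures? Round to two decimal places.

4.10%

E(R) = R_f + β(E(R_m) − R_f) = R_f(1 − β) + β·E(R_m)
7.34% = R_f × (1 − 0.91) + 0.91 × 7.66%
7.34% = R_f × 0.09 + 6.9706%
R_f = (7.34% − 6.9706%) / 0.09 = 4.10%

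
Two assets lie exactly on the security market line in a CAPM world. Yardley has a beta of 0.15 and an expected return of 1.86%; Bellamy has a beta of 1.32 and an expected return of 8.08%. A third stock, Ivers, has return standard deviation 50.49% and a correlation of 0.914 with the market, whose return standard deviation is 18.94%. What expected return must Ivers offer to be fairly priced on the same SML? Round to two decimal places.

MRP = (8.08% − 1.86%) / (1.32 − 0.15) = 5.3162%
R_f = 1.86% − 0.15 × 5.3162% = 1.0626%
β_Ivers = ρ·σ_i/σ_m = 0.914 × 50.49 / 18.94 = 2.4365
E(R_Ivers) = R_f + β × MRP = 1.0626% + 2.4365 × 5.3162% = 14.02%

14.02%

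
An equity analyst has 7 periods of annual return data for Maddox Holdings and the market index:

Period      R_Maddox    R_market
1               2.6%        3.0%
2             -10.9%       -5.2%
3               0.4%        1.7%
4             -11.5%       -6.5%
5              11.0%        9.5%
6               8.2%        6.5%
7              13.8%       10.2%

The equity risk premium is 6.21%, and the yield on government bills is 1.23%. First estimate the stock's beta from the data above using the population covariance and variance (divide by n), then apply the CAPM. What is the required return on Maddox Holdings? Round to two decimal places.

Mean R_i = (2.6 − 10.9 + 0.4 − 11.5 + 11.0 + 8.2 + 13.8) / 7 = 1.9429%
Mean R_m = (3.0 − 5.2 + 1.7 − 6.5 + 9.5 + 6.5 + 10.2) / 7 = 2.7429%
Σ(R_i − R̄_i)(R_m − R̄_m) = 401.1671  ⇒  Cov = 401.1671 / 7 = 57.3096
Σ(R_m − R̄_m)² = 265.0571  ⇒  Var(R_m) = 265.0571 / 7 = 37.8653
β = Cov / Var(R_m) = 57.3096 / 37.8653 = 1.5135
E(R) = R_f + β × MRP = 1.23% + 1.5135 × 6.21% = 10.63%

10.63%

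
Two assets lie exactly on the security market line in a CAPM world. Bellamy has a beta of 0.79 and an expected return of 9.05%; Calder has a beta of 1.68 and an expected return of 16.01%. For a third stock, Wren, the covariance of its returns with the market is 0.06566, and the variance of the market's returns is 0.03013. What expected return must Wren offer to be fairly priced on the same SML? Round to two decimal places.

19.91%

MRP = (16.01% − 9.05%) / (1.68 − 0.79) = 7.8202%
R_f = 9.05% − 0.79 × 7.8202% = 2.8720%
β_Wren = Cov / Var(R_m) = 0.06566 / 0.03013 = 2.1792
E(R_Wren) = R_f + β × MRP = 2.8720% + 2.1792 × 7.8202% = 19.91%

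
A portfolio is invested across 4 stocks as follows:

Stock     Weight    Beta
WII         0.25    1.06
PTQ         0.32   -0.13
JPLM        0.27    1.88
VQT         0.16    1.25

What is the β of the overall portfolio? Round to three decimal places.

β_P = Σ w_i β_i = 0.25×1.06 + 0.32×-0.13 + 0.27×1.88 + 0.16×1.25 = 0.9310

0.931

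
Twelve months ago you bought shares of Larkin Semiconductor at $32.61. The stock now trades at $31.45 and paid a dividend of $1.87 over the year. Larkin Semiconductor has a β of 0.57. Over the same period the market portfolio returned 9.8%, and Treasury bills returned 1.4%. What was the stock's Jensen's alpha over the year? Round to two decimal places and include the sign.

Realised HPR = (P1 + D1 − P0) / P0 = (31.45 + 1.87 − 32.61) / 32.61 = 0.71 / 32.61 = 2.1772%
MRP = 9.8% − 1.4% = 8.40%
CAPM required = R_f + β·MRP = 1.4% + 0.57 × 8.4% = 6.1880%
α = realised − required = 2.1772% − 6.1880% = -4.01%

-4.01%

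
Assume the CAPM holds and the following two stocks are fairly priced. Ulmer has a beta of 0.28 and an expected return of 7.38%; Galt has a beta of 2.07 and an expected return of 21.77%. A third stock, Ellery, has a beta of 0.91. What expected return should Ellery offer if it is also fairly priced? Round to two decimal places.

12.44%

MRP (SML slope) = (21.77% − 7.38%) / (2.07 − 0.28) = 14.39% / 1.79 = 8.0391%
R_f (intercept) = 7.38% − 0.28 × 8.0391% = 5.1291%
E(R_Ellery) = R_f + β × MRP = 5.1291% + 0.91 × 8.0391% = 12.44%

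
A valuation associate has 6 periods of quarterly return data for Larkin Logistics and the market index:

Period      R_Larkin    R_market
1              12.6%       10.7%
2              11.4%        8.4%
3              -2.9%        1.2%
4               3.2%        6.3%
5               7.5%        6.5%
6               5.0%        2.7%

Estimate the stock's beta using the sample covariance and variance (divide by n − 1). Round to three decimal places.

Mean R_i = (12.6 + 11.4 − 2.9 + 3.2 + 7.5 + 5.0) / 6 = 6.1333%
Mean R_m = (10.7 + 8.4 + 1.2 + 6.3 + 6.5 + 2.7) / 6 = 5.9667%
Σ(R_i − R̄_i)(R_m − R̄_m) = 89.9367  ⇒  Cov = 89.9367 / 5 = 17.9873
Σ(R_m − R̄_m)² = 62.1133  ⇒  Var(R_m) = 62.1133 / 5 = 12.4227
β = Cov / Var(R_m) = 17.9873 / 12.4227 = 1.4479

1.448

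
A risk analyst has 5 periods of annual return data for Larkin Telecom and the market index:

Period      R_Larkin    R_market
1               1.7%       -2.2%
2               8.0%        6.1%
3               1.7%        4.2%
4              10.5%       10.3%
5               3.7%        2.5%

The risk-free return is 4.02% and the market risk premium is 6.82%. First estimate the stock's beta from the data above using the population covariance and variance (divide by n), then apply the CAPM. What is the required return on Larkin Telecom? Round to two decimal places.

Mean R_i = (1.7 + 8.0 + 1.7 + 10.5 + 3.7) / 5 = 5.1200%
Mean R_m = (-2.2 + 6.1 + 4.2 + 10.3 + 2.5) / 5 = 4.1800%
Σ(R_i − R̄_i)(R_m − R̄_m) = 62.5920  ⇒  Cov = 62.5920 / 5 = 12.5184
Σ(R_m − R̄_m)² = 84.6680  ⇒  Var(R_m) = 84.6680 / 5 = 16.9336
β = Cov / Var(R_m) = 12.5184 / 16.9336 = 0.7393
E(R) = R_f + β × MRP = 4.02% + 0.7393 × 6.82% = 9.06%

9.06%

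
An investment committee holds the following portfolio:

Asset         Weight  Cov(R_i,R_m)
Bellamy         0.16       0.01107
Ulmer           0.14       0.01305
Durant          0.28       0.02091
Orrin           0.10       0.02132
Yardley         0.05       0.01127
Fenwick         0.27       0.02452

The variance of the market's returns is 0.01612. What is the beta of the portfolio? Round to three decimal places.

β_Bellamy = 0.01107 / 0.01612 = 0.6867
β_Ulmer = 0.01305 / 0.01612 = 0.8096
β_Durant = 0.02091 / 0.01612 = 1.2971
β_Orrin = 0.02132 / 0.01612 = 1.3226
β_Yardley = 0.01127 / 0.01612 = 0.6991
β_Fenwick = 0.02452 / 0.01612 = 1.5211
β_P = Σ w_i β_i = 0.16×0.6867 + 0.14×0.8096 + 0.28×1.2971 + 0.10×1.3226 + 0.05×0.6991 + 0.27×1.5211 = 1.1643

1.164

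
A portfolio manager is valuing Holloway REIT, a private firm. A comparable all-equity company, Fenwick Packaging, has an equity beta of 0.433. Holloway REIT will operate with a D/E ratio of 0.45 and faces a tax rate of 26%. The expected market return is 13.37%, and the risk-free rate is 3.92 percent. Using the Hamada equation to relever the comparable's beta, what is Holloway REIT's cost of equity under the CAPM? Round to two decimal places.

β_L = β_U × [1 + (1 − t)(D/E)] = 0.433 × [1 + (1 − 0.26) × 0.45]
    = 0.433 × [1 + 0.74 × 0.45] = 0.433 × 1.3330 = 0.5772
MRP = 13.37% − 3.92% = 9.45%
E(R) = R_f + β_L × MRP = 3.92% + 0.5772 × 9.45% = 9.37%

9.37%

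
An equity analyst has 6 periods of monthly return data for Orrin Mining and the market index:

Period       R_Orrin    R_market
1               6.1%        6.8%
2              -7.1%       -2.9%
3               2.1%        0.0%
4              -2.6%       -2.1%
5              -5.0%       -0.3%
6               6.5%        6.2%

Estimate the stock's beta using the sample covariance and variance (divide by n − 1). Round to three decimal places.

1.247

Mean R_i = (6.1 − 7.1 + 2.1 − 2.6 − 5.0 + 6.5) / 6 = 0.0000%
Mean R_m = (6.8 − 2.9 + 0.0 − 2.1 − 0.3 + 6.2) / 6 = 1.2833%
Σ(R_i − R̄_i)(R_m − R̄_m) = 109.3300  ⇒  Cov = 109.3300 / 5 = 21.8660
Σ(R_m − R̄_m)² = 87.7083  ⇒  Var(R_m) = 87.7083 / 5 = 17.5417
β = Cov / Var(R_m) = 21.8660 / 17.5417 = 1.2465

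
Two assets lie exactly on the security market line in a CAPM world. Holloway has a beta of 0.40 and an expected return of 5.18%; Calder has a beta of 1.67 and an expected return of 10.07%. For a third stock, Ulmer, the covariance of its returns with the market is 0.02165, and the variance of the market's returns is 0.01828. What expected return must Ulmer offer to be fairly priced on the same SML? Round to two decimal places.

8.20%

MRP = (10.07% − 5.18%) / (1.67 − 0.40) = 3.8504%
R_f = 5.18% − 0.40 × 3.8504% = 3.6398%
β_Ulmer = Cov / Var(R_m) = 0.02165 / 0.01828 = 1.1844
E(R_Ulmer) = R_f + β × MRP = 3.6398% + 1.1844 × 3.8504% = 8.20%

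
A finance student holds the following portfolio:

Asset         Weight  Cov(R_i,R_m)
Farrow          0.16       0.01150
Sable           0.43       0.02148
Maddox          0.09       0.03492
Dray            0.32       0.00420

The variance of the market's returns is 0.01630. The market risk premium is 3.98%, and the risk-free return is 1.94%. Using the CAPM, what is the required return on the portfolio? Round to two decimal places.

β_Farrow = 0.01150 / 0.01630 = 0.7055
β_Sable = 0.02148 / 0.01630 = 1.3178
β_Maddox = 0.03492 / 0.01630 = 2.1423
β_Dray = 0.00420 / 0.01630 = 0.2577
β_P = Σ w_i β_i = 0.16×0.7055 + 0.43×1.3178 + 0.09×2.1423 + 0.32×0.2577 = 0.9548
E(R_P) = R_f + β_P × MRP = 1.94% + 0.9548 × 3.98% = 5.74%

5.74%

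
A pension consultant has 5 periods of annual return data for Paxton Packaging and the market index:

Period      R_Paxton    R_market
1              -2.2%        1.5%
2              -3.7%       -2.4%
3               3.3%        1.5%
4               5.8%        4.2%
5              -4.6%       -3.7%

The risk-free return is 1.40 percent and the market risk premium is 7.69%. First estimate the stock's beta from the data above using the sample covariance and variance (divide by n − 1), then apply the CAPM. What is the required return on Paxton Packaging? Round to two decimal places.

11.11%

Mean R_i = (-2.2 − 3.7 + 3.3 + 5.8 − 4.6) / 5 = -0.2800%
Mean R_m = (1.5 − 2.4 + 1.5 + 4.2 − 3.7) / 5 = 0.2200%
Σ(R_i − R̄_i)(R_m − R̄_m) = 52.2180  ⇒  Cov = 52.2180 / 4 = 13.0545
Σ(R_m − R̄_m)² = 41.3480  ⇒  Var(R_m) = 41.3480 / 4 = 10.3370
β = Cov / Var(R_m) = 13.0545 / 10.3370 = 1.2629
E(R) = R_f + β × MRP = 1.40% + 1.2629 × 7.69% = 11.11%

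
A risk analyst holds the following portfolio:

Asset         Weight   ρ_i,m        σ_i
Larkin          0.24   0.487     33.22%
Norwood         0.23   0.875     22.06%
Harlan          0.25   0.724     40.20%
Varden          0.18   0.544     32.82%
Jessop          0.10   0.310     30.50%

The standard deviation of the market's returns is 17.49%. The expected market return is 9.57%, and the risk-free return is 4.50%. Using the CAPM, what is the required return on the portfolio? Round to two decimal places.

β_Larkin = 0.487 × 33.22% / 17.49% = 0.9250
β_Norwood = 0.875 × 22.06% / 17.49% = 1.1036
β_Harlan = 0.724 × 40.20% / 17.49% = 1.6641
β_Varden = 0.544 × 32.82% / 17.49% = 1.0208
β_Jessop = 0.310 × 30.50% / 17.49% = 0.5406
β_P = Σ w_i β_i = 0.24×0.9250 + 0.23×1.1036 + 0.25×1.6641 + 0.18×1.0208 + 0.10×0.5406 = 1.1297
MRP = 9.57% − 4.50% = 5.07%
E(R_P) = R_f + β_P × MRP = 4.50% + 1.1297 × 5.07% = 10.23%

10.23%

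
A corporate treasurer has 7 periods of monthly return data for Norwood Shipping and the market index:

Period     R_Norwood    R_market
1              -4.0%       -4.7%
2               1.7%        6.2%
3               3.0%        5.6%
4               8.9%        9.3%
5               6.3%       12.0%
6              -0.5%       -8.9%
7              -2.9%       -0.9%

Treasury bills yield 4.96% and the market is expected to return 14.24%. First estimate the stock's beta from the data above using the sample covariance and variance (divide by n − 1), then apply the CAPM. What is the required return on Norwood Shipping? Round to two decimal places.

9.65%

Mean R_i = (-4.0 + 1.7 + 3.0 + 8.9 + 6.3 − 0.5 − 2.9) / 7 = 1.7857%
Mean R_m = (-4.7 + 6.2 + 5.6 + 9.3 + 12.0 − 8.9 − 0.9) / 7 = 2.6571%
Σ(R_i − R̄_i)(R_m − R̄_m) = 178.3557  ⇒  Cov = 178.3557 / 6 = 29.7260
Σ(R_m − R̄_m)² = 352.9771  ⇒  Var(R_m) = 352.9771 / 6 = 58.8295
β = Cov / Var(R_m) = 29.7260 / 58.8295 = 0.5053
MRP = 14.24% − 4.96% = 9.28%
E(R) = R_f + β × MRP = 4.96% + 0.5053 × 9.28% = 9.65%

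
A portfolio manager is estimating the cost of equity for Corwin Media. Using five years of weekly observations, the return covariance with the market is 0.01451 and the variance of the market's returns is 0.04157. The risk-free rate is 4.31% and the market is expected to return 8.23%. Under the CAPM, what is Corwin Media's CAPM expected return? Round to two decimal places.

β = Cov(R_i, R_m) / Var(R_m) = 0.01451 / 0.04157 = 0.3490
MRP = 8.23% − 4.31% = 3.92%
E(R) = R_f + β × MRP = 4.31% + 0.3490 × 3.92% = 5.68%

5.68%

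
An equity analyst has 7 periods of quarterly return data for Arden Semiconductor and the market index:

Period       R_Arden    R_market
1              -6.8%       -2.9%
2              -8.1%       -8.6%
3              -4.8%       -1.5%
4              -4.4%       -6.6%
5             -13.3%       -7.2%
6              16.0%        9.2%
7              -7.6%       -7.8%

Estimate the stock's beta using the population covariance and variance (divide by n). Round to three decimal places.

1.383

Mean R_i = (-6.8 − 8.1 − 4.8 − 4.4 − 13.3 + 16.0 − 7.6) / 7 = -4.1429%
Mean R_m = (-2.9 − 8.6 − 1.5 − 6.6 − 7.2 + 9.2 − 7.8) / 7 = -3.6286%
Σ(R_i − R̄_i)(R_m − R̄_m) = 322.6314  ⇒  Cov = 322.6314 / 7 = 46.0902
Σ(R_m − R̄_m)² = 233.3343  ⇒  Var(R_m) = 233.3343 / 7 = 33.3335
β = Cov / Var(R_m) = 46.0902 / 33.3335 = 1.3827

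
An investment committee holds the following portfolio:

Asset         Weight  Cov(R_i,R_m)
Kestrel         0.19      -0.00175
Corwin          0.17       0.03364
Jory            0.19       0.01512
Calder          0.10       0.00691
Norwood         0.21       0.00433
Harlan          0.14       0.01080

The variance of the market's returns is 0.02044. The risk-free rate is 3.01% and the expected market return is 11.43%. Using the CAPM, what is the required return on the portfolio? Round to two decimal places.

7.69%

β_Kestrel = -0.00175 / 0.02044 = -0.0856
β_Corwin = 0.03364 / 0.02044 = 1.6458
β_Jory = 0.01512 / 0.02044 = 0.7397
β_Calder = 0.00691 / 0.02044 = 0.3381
β_Norwood = 0.00433 / 0.02044 = 0.2118
β_Harlan = 0.01080 / 0.02044 = 0.5284
β_P = Σ w_i β_i = 0.19×-0.0856 + 0.17×1.6458 + 0.19×0.7397 + 0.10×0.3381 + 0.21×0.2118 + 0.14×0.5284 = 0.5563
MRP = 11.43% − 3.01% = 8.42%
E(R_P) = R_f + β_P × MRP = 3.01% + 0.5563 × 8.42% = 7.69%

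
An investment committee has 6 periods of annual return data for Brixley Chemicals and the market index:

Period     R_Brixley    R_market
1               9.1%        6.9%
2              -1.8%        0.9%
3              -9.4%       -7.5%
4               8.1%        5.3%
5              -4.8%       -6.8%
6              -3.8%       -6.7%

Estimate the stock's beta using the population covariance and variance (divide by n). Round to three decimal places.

Mean R_i = (9.1 − 1.8 − 9.4 + 8.1 − 4.8 − 3.8) / 6 = -0.4333%
Mean R_m = (6.9 + 0.9 − 7.5 + 5.3 − 6.8 − 6.7) / 6 = -1.3167%
Σ(R_i − R̄_i)(R_m − R̄_m) = 229.2767  ⇒  Cov = 229.2767 / 6 = 38.2128
Σ(R_m − R̄_m)² = 213.4883  ⇒  Var(R_m) = 213.4883 / 6 = 35.5814
β = Cov / Var(R_m) = 38.2128 / 35.5814 = 1.0740

1.074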